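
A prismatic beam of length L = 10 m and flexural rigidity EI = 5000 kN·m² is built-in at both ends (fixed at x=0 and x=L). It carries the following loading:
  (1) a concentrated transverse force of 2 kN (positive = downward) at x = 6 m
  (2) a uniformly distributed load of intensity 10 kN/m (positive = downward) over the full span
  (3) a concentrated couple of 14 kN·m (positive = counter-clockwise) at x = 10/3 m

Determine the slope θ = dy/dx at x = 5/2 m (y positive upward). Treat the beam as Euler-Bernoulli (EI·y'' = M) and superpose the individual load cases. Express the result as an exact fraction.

Load 1 — point force P=2 kN at a=6 m (b=L-a=4):
  θ_1 = -Pb²x(2aL-(3a+b)x)/(2L³EI)  [x≤a] = -2·4²·(5/2)·(2·6·10-(3·6+4)·(5/2))/(2·10³·5000) = -13/25000 rad
Load 2 — uniform load w=10 kN/m over full span:
  θ_2 = -wx(L-x)(L-2x)/(12EI) = -10·(5/2)·(10-(5/2))·(10-2·(5/2))/(12·5000) = -1/64 rad
Load 3 — applied couple M₀=14 kN·m at a=10/3 m (b=L-a=20/3):
  θ_3 = (R_Ax²/2 - M_Ax)/EI  [x≤a] with R_A=28/15, M_A=0 = ((28/15)·(5/2)²/2 - 0·(5/2))/5000 = 7/6000 rad
Superposition: θ = Σ θ_i = -8987/600000 rad ≈ -0.014978 rad

θ(5/2) = -8987/600000 rad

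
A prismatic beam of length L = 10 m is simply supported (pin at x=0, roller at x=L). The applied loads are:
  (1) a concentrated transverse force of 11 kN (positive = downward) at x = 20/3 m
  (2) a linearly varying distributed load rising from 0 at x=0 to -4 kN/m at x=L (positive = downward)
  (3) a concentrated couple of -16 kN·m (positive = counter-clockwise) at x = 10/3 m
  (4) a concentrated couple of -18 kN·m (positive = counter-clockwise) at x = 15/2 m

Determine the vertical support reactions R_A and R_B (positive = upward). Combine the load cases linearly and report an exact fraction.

R_A = -32/5 kN, R_B = -13/5 kN

Load 1 — point force P=11 kN at a=20/3 m (b=L-a=10/3):
  R_A = Pb/L = 11·(10/3)/10 = 11/3 kN
  R_B = Pa/L = 11·(20/3)/10 = 22/3 kN
Load 2 — triangular load w₀=-4 kN/m (0→w₀ over full span):
  R_A = w₀L/6 = (-4)·10/6 = -20/3 kN
  R_B = w₀L/3 = (-4)·10/3 = -40/3 kN
Load 3 — applied couple M₀=-16 kN·m at a=10/3 m (b=L-a=20/3):
  R_A = M₀/L = (-16)/10 = -8/5 kN
  R_B = -M₀/L = -(-16)/10 = 8/5 kN
Load 4 — applied couple M₀=-18 kN·m at a=15/2 m (b=L-a=5/2):
  R_A = M₀/L = (-18)/10 = -9/5 kN
  R_B = -M₀/L = -(-18)/10 = 9/5 kN
Superposition: R_A = -32/5 kN, R_B = -13/5 kN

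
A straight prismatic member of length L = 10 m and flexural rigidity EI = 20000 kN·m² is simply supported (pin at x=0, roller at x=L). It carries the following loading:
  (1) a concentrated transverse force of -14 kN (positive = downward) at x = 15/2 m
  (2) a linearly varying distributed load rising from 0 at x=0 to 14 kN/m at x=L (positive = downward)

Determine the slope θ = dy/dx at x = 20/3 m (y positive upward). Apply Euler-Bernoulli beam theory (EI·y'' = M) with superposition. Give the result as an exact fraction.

θ(20/3) = 16793/3110400 rad

Load 1 — point force P=-14 kN at a=15/2 m (b=L-a=5/2):
  θ_1 = -Pb(L²-b²-3x²)/(6LEI)  [x≤a] = -(-14)·(5/2)·(10²-(5/2)²-3·(20/3)²)/(6·10·20000) = -133/115200 rad
Load 2 — triangular load w₀=14 kN/m (0→w₀ over full span):
  θ_2 = -w₀(7L⁴-30L²x²+15x⁴)/(360LEI) = -14·(7·10⁴-30·10²·(20/3)²+15·(20/3)⁴)/(360·10·20000) = 637/97200 rad
Superposition: θ = Σ θ_i = 16793/3110400 rad ≈ 0.005399 rad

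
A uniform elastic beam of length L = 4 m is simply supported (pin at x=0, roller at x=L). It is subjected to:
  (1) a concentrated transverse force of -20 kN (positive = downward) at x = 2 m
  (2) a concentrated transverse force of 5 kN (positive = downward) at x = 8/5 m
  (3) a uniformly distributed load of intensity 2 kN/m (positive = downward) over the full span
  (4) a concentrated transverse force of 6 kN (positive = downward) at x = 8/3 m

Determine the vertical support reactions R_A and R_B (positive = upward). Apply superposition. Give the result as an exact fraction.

Load 1 — point force P=-20 kN at a=2 m (b=L-a=2):
  R_A = Pb/L = (-20)·2/4 = -10 kN
  R_B = Pa/L = (-20)·2/4 = -10 kN
Load 2 — point force P=5 kN at a=8/5 m (b=L-a=12/5):
  R_A = Pb/L = 5·(12/5)/4 = 3 kN
  R_B = Pa/L = 5·(8/5)/4 = 2 kN
Load 3 — uniform load w=2 kN/m over full span:
  R_A = wL/2 = 2·4/2 = 4 kN
  R_B = wL/2 = 2·4/2 = 4 kN
Load 4 — point force P=6 kN at a=8/3 m (b=L-a=4/3):
  R_A = Pb/L = 6·(4/3)/4 = 2 kN
  R_B = Pa/L = 6·(8/3)/4 = 4 kN
Superposition: R_A = -1 kN, R_B = 0 kN

R_A = -1 kN, R_B = 0 kN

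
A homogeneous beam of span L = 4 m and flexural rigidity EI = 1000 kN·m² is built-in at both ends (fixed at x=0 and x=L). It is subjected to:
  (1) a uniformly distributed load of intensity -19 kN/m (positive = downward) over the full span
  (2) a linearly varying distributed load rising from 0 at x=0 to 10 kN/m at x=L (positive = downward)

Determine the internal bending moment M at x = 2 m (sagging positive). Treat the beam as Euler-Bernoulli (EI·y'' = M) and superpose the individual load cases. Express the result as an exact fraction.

Load 1 — uniform load w=-19 kN/m over full span:
  M_1 = wLx/2 - wL²/12 - wx²/2 = (-19)·4·2/2 - (-19)·4²/12 - (-19)·2²/2 = -38/3 kN·m
Load 2 — triangular load w₀=10 kN/m (0→w₀ over full span):
  M_2 = 3w₀Lx/20 - w₀L²/30 - w₀x³/(6L) = 3·10·4·2/20 - 10·4²/30 - 10·2³/(6·4) = 10/3 kN·m
Superposition: M = Σ M_i = -28/3 kN·m ≈ -9.333333 kN·m

M(2) = -28/3 kN·m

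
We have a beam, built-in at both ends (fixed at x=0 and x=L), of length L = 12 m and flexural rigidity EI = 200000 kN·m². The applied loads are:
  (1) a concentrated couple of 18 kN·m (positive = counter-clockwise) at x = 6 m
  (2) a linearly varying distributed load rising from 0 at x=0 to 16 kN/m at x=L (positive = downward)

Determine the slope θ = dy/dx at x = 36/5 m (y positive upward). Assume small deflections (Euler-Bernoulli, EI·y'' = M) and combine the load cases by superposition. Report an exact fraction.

θ(36/5) = 7587/31250000 rad

Load 1 — applied couple M₀=18 kN·m at a=6 m (b=L-a=6):
  θ_1 = (R_Ax²/2 - M_Ax - M₀(x-a))/EI  [x>a] with R_A=9/4, M_A=9/2 = ((9/4)·(36/5)²/2 - (9/2)·(36/5) - 18·((36/5)-6))/200000 = 27/1250000 rad
Load 2 — triangular load w₀=16 kN/m (0→w₀ over full span):
  θ_2 = -w₀(2x(L-x)(L-2x)(x+2L)+x²(L-x)²)/(120LEI) = -16·(2·(36/5)·(12-(36/5))·(12-2·(36/5))·((36/5)+2·12)+(36/5)²·(12-(36/5))²)/(120·12·200000) = 432/1953125 rad
Superposition: θ = Σ θ_i = 7587/31250000 rad ≈ 0.000243 rad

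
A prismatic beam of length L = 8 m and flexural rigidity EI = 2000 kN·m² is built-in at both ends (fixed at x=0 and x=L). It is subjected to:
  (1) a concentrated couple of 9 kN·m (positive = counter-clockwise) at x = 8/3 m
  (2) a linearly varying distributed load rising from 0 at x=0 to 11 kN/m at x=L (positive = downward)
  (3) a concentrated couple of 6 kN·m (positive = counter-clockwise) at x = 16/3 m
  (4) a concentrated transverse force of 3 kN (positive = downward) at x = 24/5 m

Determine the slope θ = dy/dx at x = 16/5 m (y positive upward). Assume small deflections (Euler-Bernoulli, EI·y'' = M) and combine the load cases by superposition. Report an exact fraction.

Load 1 — applied couple M₀=9 kN·m at a=8/3 m (b=L-a=16/3):
  θ_1 = (R_Ax²/2 - M_Ax - M₀(x-a))/EI  [x>a] with R_A=3/2, M_A=0 = ((3/2)·(16/5)²/2 - 0·(16/5) - 9·((16/5)-(8/3)))/2000 = 9/6250 rad
Load 2 — triangular load w₀=11 kN/m (0→w₀ over full span):
  θ_2 = -w₀(2x(L-x)(L-2x)(x+2L)+x²(L-x)²)/(120LEI) = -11·(2·(16/5)·(8-(16/5))·(8-2·(16/5))·((16/5)+2·8)+(16/5)²·(8-(16/5))²)/(120·8·2000) = -528/78125 rad
Load 3 — applied couple M₀=6 kN·m at a=16/3 m (b=L-a=8/3):
  θ_3 = (R_Ax²/2 - M_Ax)/EI  [x≤a] with R_A=1, M_A=2 = (1·(16/5)²/2 - 2·(16/5))/2000 = -2/3125 rad
Load 4 — point force P=3 kN at a=24/5 m (b=L-a=16/5):
  θ_4 = -Pb²x(2aL-(3a+b)x)/(2L³EI)  [x≤a] = -3·(16/5)²·(16/5)·(2·(24/5)·8-(3·(24/5)+(16/5))·(16/5))/(2·8³·2000) = -384/390625 rad
Superposition: θ = Σ θ_i = -5423/781250 rad ≈ -0.006941 rad

θ(16/5) = -5423/781250 rad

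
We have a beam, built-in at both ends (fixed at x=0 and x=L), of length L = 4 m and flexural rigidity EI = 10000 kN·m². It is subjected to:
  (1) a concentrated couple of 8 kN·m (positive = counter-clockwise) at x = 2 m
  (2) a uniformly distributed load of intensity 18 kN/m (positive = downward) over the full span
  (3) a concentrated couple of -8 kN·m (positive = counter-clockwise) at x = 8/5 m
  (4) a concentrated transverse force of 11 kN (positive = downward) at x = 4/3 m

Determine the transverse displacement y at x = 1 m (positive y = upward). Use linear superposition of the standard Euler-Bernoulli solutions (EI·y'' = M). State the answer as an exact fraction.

Load 1 — applied couple M₀=8 kN·m at a=2 m (b=L-a=2):
  y_1 = (R_Ax³/6 - M_Ax²/2)/EI  [x≤a] with R_A=3, M_A=2 = (3·1³/6 - 2·1²/2)/10000 = -1/20000 m
Load 2 — uniform load w=18 kN/m over full span:
  y_2 = -wx²(L-x)²/(24EI) = -18·1²·(4-1)²/(24·10000) = -27/40000 m
Load 3 — applied couple M₀=-8 kN·m at a=8/5 m (b=L-a=12/5):
  y_3 = (R_Ax³/6 - M_Ax²/2)/EI  [x≤a] with R_A=-72/25, M_A=-24/25 = ((-72/25)·1³/6 - (-24/25)·1²/2)/10000 = 0 m
Load 4 — point force P=11 kN at a=4/3 m (b=L-a=8/3):
  y_4 = -Pb²x²(3aL-(3a+b)x)/(6L³EI)  [x≤a] = -11·(8/3)²·1²·(3·(4/3)·4-(3·(4/3)+(8/3))·1)/(6·4³·10000) = -77/405000 m
Superposition: y = Σ y_i = -593/648000 m ≈ -0.000915 m

y(1) = -593/648000 m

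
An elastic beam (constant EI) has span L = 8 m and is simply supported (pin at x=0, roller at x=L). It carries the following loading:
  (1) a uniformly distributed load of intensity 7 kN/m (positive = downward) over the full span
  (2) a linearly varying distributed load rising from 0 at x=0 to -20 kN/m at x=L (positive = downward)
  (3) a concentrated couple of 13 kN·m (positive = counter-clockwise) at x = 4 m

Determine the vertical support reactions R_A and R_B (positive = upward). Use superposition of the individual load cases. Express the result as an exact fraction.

R_A = 71/24 kN, R_B = -647/24 kN

Load 1 — uniform load w=7 kN/m over full span:
  R_A = wL/2 = 7·8/2 = 28 kN
  R_B = wL/2 = 7·8/2 = 28 kN
Load 2 — triangular load w₀=-20 kN/m (0→w₀ over full span):
  R_A = w₀L/6 = (-20)·8/6 = -80/3 kN
  R_B = w₀L/3 = (-20)·8/3 = -160/3 kN
Load 3 — applied couple M₀=13 kN·m at a=4 m (b=L-a=4):
  R_A = M₀/L = 13/8 kN
  R_B = -M₀/L = -13/8 kN
Superposition: R_A = 71/24 kN, R_B = -647/24 kN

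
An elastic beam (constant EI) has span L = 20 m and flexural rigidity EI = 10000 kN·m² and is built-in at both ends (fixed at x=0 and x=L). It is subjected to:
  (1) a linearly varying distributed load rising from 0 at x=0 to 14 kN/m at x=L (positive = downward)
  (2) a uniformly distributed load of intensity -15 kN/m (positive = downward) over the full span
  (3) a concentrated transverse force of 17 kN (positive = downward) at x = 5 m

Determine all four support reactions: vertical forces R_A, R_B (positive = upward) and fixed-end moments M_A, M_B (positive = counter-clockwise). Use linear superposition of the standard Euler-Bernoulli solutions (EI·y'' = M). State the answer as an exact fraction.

R_A = -2997/32 kN, M_A = -12745/48 kN·m, R_B = -1579/32 kN, M_B = 3265/16 kN·m

Load 1 — triangular load w₀=14 kN/m (0→w₀ over full span):
  R_A = 3w₀L/20 = 3·14·20/20 = 42 kN
  M_A = w₀L²/30 = 14·20²/30 = 560/3 kN·m
  R_B = 7w₀L/20 = 7·14·20/20 = 98 kN
  M_B = -w₀L²/20 = -14·20²/20 = -280 kN·m
Load 2 — uniform load w=-15 kN/m over full span:
  R_A = wL/2 = (-15)·20/2 = -150 kN
  M_A = wL²/12 = (-15)·20²/12 = -500 kN·m
  R_B = wL/2 = (-15)·20/2 = -150 kN
  M_B = -wL²/12 = -(-15)·20²/12 = 500 kN·m
Load 3 — point force P=17 kN at a=5 m (b=L-a=15):
  R_A = Pb²(3a+b)/L³ = 17·15²·(3·5+15)/20³ = 459/32 kN
  M_A = Pab²/L² = 17·5·15²/20² = 765/16 kN·m
  R_B = Pa²(a+3b)/L³ = 17·5²·(5+3·15)/20³ = 85/32 kN
  M_B = -Pa²b/L² = -17·5²·15/20² = -255/16 kN·m
Superposition: R_A = -2997/32 kN, M_A = -12745/48 kN·m, R_B = -1579/32 kN, M_B = 3265/16 kN·m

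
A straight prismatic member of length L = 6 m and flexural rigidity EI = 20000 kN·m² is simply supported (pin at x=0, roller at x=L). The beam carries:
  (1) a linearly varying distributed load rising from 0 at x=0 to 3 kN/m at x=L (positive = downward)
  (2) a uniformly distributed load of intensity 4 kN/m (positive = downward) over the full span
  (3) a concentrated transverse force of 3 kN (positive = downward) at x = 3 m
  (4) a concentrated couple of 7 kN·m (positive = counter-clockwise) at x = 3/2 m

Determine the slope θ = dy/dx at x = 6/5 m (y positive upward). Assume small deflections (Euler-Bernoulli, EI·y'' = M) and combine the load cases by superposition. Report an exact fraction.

Load 1 — triangular load w₀=3 kN/m (0→w₀ over full span):
  θ_1 = -w₀(7L⁴-30L²x²+15x⁴)/(360LEI) = -3·(7·6⁴-30·6²·(6/5)²+15·(6/5)⁴)/(360·6·20000) = -819/1562500 rad
Load 2 — uniform load w=4 kN/m over full span:
  θ_2 = -w(L³-6Lx²+4x³)/(24EI) = -4·(6³-6·6·(6/5)²+4·(6/5)³)/(24·20000) = -891/625000 rad
Load 3 — point force P=3 kN at a=3 m (b=L-a=3):
  θ_3 = -Pb(L²-b²-3x²)/(6LEI)  [x≤a] = -3·3·(6²-3²-3·(6/5)²)/(6·6·20000) = -567/2000000 rad
Load 4 — applied couple M₀=7 kN·m at a=3/2 m (b=L-a=9/2):
  θ_4 = (M₀x²/(2L)+C₁)/EI  [x≤a] with C₁=M₀(3b²-L²)/(6L)=77/16 = (7·(6/5)²/(2·6)+(77/16))/20000 = 2261/8000000 rad
Superposition: θ = Σ θ_i = -390127/200000000 rad ≈ -0.001951 rad

θ(6/5) = -390127/200000000 rad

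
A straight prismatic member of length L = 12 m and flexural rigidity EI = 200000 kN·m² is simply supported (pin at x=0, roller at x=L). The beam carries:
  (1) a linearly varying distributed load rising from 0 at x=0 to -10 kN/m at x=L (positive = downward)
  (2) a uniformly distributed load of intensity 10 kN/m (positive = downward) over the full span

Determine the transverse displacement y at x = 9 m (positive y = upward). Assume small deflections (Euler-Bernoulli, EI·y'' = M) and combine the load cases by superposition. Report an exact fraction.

y(9) = -2943/640000 m

Load 1 — triangular load w₀=-10 kN/m (0→w₀ over full span):
  y_1 = -w₀x(7L⁴-10L²x²+3x⁴)/(360LEI) = -(-10)·9·(7·12⁴-10·12²·9²+3·9⁴)/(360·12·200000) = 3213/640000 m
Load 2 — uniform load w=10 kN/m over full span:
  y_2 = -wx(L³-2Lx²+x³)/(24EI) = -10·9·(12³-2·12·9²+9³)/(24·200000) = -1539/160000 m
Superposition: y = Σ y_i = -2943/640000 m ≈ -0.004598 m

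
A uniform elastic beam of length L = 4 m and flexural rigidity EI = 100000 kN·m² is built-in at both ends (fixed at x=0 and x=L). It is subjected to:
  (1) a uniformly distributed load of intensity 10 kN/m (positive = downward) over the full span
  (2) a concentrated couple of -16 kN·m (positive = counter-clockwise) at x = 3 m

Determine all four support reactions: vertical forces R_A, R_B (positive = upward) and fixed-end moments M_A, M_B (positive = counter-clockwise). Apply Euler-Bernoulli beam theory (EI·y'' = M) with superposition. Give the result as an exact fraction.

R_A = 31/2 kN, M_A = 25/3 kN·m, R_B = 49/2 kN, M_B = -31/3 kN·m

Load 1 — uniform load w=10 kN/m over full span:
  R_A = wL/2 = 10·4/2 = 20 kN
  M_A = wL²/12 = 10·4²/12 = 40/3 kN·m
  R_B = wL/2 = 10·4/2 = 20 kN
  M_B = -wL²/12 = -10·4²/12 = -40/3 kN·m
Load 2 — applied couple M₀=-16 kN·m at a=3 m (b=L-a=1):
  R_A = 6M₀ab/L³ = 6·(-16)·3·1/4³ = -9/2 kN
  M_A = M₀b(2a-b)/L² = (-16)·1·(2·3-1)/4² = -5 kN·m
  R_B = -6M₀ab/L³ = -6·(-16)·3·1/4³ = 9/2 kN
  M_B = M₀a(2b-a)/L² = (-16)·3·(2·1-3)/4² = 3 kN·m
Superposition: R_A = 31/2 kN, M_A = 25/3 kN·m, R_B = 49/2 kN, M_B = -31/3 kN·m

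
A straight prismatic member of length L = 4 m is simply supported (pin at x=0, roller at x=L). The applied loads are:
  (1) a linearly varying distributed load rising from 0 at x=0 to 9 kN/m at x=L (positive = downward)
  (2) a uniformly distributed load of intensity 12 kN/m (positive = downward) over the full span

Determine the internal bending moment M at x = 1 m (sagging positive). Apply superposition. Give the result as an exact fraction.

Load 1 — triangular load w₀=9 kN/m (0→w₀ over full span):
  M_1 = w₀Lx/6 - w₀x³/(6L) = 9·4·1/6 - 9·1³/(6·4) = 45/8 kN·m
Load 2 — uniform load w=12 kN/m over full span:
  M_2 = wx(L-x)/2 = 12·1·(4-1)/2 = 18 kN·m
Superposition: M = Σ M_i = 189/8 kN·m ≈ 23.625000 kN·m

M(1) = 189/8 kN·m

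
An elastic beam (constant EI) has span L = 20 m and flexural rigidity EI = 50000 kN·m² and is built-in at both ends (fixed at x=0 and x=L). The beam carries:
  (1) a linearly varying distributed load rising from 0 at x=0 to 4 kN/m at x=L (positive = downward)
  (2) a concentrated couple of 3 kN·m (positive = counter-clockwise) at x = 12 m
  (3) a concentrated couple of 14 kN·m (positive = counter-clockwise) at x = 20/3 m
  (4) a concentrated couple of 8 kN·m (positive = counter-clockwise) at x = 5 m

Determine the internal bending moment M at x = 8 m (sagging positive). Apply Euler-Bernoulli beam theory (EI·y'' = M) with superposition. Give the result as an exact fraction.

M(8) = 12701/750 kN·m

Load 1 — triangular load w₀=4 kN/m (0→w₀ over full span):
  M_1 = 3w₀Lx/20 - w₀L²/30 - w₀x³/(6L) = 3·4·20·8/20 - 4·20²/30 - 4·8³/(6·20) = 128/5 kN·m
Load 2 — applied couple M₀=3 kN·m at a=12 m (b=L-a=8):
  M_2 = R_Ax - M_A  [x≤a] with R_A=27/125, M_A=24/25 = (27/125)·8 - (24/25) = 96/125 kN·m
Load 3 — applied couple M₀=14 kN·m at a=20/3 m (b=L-a=40/3):
  M_3 = R_Ax - M_A - M₀  [x>a] with R_A=14/15, M_A=0 = (14/15)·8 - 0 - 14 = -98/15 kN·m
Load 4 — applied couple M₀=8 kN·m at a=5 m (b=L-a=15):
  M_4 = R_Ax - M_A - M₀  [x>a] with R_A=9/20, M_A=-3/2 = (9/20)·8 - (-3/2) - 8 = -29/10 kN·m
Superposition: M = Σ M_i = 12701/750 kN·m ≈ 16.934667 kN·m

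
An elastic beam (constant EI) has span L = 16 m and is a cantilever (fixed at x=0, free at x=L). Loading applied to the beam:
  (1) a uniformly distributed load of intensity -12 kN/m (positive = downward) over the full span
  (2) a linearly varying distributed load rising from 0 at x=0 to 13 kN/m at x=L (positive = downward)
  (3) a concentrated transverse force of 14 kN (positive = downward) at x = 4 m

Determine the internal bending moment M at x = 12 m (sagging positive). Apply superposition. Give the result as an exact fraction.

M(12) = 2/3 kN·m

Load 1 — uniform load w=-12 kN/m over full span:
  M_1 = -w(L-x)²/2 = -(-12)·(16-12)²/2 = 96 kN·m
Load 2 — triangular load w₀=13 kN/m (0→w₀ over full span):
  M_2 = w₀Lx/2 - w₀L²/3 - w₀x³/(6L) = 13·16·12/2 - 13·16²/3 - 13·12³/(6·16) = -286/3 kN·m
Load 3 — point force P=14 kN at a=4 m (b=L-a=12):
  M_3 = 0  [x>a] = 0 kN·m
Superposition: M = Σ M_i = 2/3 kN·m ≈ 0.666667 kN·m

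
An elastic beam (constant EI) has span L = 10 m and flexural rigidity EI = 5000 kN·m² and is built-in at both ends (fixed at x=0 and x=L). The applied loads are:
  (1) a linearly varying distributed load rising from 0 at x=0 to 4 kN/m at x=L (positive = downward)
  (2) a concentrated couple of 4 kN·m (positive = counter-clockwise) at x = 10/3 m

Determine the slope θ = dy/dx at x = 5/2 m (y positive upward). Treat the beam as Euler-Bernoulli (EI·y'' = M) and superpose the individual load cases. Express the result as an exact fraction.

θ(5/2) = -521/192000 rad

Load 1 — triangular load w₀=4 kN/m (0→w₀ over full span):
  θ_1 = -w₀(2x(L-x)(L-2x)(x+2L)+x²(L-x)²)/(120LEI) = -4·(2·(5/2)·(10-(5/2))·(10-2·(5/2))·((5/2)+2·10)+(5/2)²·(10-(5/2))²)/(120·10·5000) = -39/12800 rad
Load 2 — applied couple M₀=4 kN·m at a=10/3 m (b=L-a=20/3):
  θ_2 = (R_Ax²/2 - M_Ax)/EI  [x≤a] with R_A=8/15, M_A=0 = ((8/15)·(5/2)²/2 - 0·(5/2))/5000 = 1/3000 rad
Superposition: θ = Σ θ_i = -521/192000 rad ≈ -0.002714 rad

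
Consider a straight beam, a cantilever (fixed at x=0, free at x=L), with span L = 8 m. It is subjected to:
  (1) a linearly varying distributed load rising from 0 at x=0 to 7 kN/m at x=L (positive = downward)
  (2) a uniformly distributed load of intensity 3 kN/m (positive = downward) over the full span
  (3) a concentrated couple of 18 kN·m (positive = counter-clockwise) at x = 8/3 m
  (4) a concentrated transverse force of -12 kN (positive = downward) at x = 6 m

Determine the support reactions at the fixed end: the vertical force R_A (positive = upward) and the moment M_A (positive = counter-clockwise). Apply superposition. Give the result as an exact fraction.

R_A = 40 kN, M_A = 466/3 kN·m

Load 1 — triangular load w₀=7 kN/m (0→w₀ over full span):
  R_A = w₀L/2 = 7·8/2 = 28 kN
  M_A = w₀L²/3 = 7·8²/3 = 448/3 kN·m
Load 2 — uniform load w=3 kN/m over full span:
  R_A = wL = 3·8 = 24 kN
  M_A = wL²/2 = 3·8²/2 = 96 kN·m
Load 3 — applied couple M₀=18 kN·m at a=8/3 m (b=L-a=16/3):
  R_A = 0 kN
  M_A = -M₀ = -18 kN·m
Load 4 — point force P=-12 kN at a=6 m (b=L-a=2):
  R_A = P = (-12) = -12 kN
  M_A = Pa = (-12)·6 = -72 kN·m
Superposition: R_A = 40 kN, M_A = 466/3 kN·m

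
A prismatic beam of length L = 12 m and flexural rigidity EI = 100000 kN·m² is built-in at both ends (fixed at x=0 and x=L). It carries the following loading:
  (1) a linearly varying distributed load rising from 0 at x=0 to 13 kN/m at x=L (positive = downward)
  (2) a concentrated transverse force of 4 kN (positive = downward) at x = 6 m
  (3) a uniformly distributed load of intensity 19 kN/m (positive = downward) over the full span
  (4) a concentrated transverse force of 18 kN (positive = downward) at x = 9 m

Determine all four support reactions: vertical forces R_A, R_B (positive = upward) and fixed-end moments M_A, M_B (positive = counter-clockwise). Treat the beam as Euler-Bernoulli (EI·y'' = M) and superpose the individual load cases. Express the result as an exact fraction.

R_A = 11377/80 kN, M_A = 12261/40 kN·m, R_B = 14863/80 kN, M_B = -14319/40 kN·m

Load 1 — triangular load w₀=13 kN/m (0→w₀ over full span):
  R_A = 3w₀L/20 = 3·13·12/20 = 117/5 kN
  M_A = w₀L²/30 = 13·12²/30 = 312/5 kN·m
  R_B = 7w₀L/20 = 7·13·12/20 = 273/5 kN
  M_B = -w₀L²/20 = -13·12²/20 = -468/5 kN·m
Load 2 — point force P=4 kN at a=6 m (b=L-a=6):
  R_A = Pb²(3a+b)/L³ = 4·6²·(3·6+6)/12³ = 2 kN
  M_A = Pab²/L² = 4·6·6²/12² = 6 kN·m
  R_B = Pa²(a+3b)/L³ = 4·6²·(6+3·6)/12³ = 2 kN
  M_B = -Pa²b/L² = -4·6²·6/12² = -6 kN·m
Load 3 — uniform load w=19 kN/m over full span:
  R_A = wL/2 = 19·12/2 = 114 kN
  M_A = wL²/12 = 19·12²/12 = 228 kN·m
  R_B = wL/2 = 19·12/2 = 114 kN
  M_B = -wL²/12 = -19·12²/12 = -228 kN·m
Load 4 — point force P=18 kN at a=9 m (b=L-a=3):
  R_A = Pb²(3a+b)/L³ = 18·3²·(3·9+3)/12³ = 45/16 kN
  M_A = Pab²/L² = 18·9·3²/12² = 81/8 kN·m
  R_B = Pa²(a+3b)/L³ = 18·9²·(9+3·3)/12³ = 243/16 kN
  M_B = -Pa²b/L² = -18·9²·3/12² = -243/8 kN·m
Superposition: R_A = 11377/80 kN, M_A = 12261/40 kN·m, R_B = 14863/80 kN, M_B = -14319/40 kN·m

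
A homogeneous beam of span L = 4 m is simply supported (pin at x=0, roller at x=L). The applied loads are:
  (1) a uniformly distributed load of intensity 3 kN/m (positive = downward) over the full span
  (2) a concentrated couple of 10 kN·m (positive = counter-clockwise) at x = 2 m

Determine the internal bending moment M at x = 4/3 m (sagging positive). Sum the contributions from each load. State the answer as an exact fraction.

M(4/3) = 26/3 kN·m

Load 1 — uniform load w=3 kN/m over full span:
  M_1 = wx(L-x)/2 = 3·(4/3)·(4-(4/3))/2 = 16/3 kN·m
Load 2 — applied couple M₀=10 kN·m at a=2 m (b=L-a=2):
  M_2 = M₀x/L  [x≤a] = 10·(4/3)/4 = 10/3 kN·m
Superposition: M = Σ M_i = 26/3 kN·m ≈ 8.666667 kN·m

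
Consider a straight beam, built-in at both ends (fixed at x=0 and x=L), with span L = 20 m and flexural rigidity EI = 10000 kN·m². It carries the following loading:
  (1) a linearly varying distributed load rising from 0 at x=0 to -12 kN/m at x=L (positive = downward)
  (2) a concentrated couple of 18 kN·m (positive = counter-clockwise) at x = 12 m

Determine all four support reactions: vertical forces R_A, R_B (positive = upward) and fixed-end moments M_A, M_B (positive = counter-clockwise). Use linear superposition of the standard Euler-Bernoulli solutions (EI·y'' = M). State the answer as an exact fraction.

R_A = -4338/125 kN, M_A = -3856/25 kN·m, R_B = -10662/125 kN, M_B = 6054/25 kN·m

Load 1 — triangular load w₀=-12 kN/m (0→w₀ over full span):
  R_A = 3w₀L/20 = 3·(-12)·20/20 = -36 kN
  M_A = w₀L²/30 = (-12)·20²/30 = -160 kN·m
  R_B = 7w₀L/20 = 7·(-12)·20/20 = -84 kN
  M_B = -w₀L²/20 = -(-12)·20²/20 = 240 kN·m
Load 2 — applied couple M₀=18 kN·m at a=12 m (b=L-a=8):
  R_A = 6M₀ab/L³ = 6·18·12·8/20³ = 162/125 kN
  M_A = M₀b(2a-b)/L² = 18·8·(2·12-8)/20² = 144/25 kN·m
  R_B = -6M₀ab/L³ = -6·18·12·8/20³ = -162/125 kN
  M_B = M₀a(2b-a)/L² = 18·12·(2·8-12)/20² = 54/25 kN·m
Superposition: R_A = -4338/125 kN, M_A = -3856/25 kN·m, R_B = -10662/125 kN, M_B = 6054/25 kN·m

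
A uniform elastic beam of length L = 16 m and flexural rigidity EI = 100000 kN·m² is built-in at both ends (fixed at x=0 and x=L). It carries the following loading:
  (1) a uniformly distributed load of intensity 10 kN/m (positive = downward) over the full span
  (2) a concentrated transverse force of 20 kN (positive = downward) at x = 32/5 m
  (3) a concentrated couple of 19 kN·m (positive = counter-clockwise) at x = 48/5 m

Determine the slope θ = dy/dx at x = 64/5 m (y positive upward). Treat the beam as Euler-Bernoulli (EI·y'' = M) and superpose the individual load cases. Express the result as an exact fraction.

Load 1 — uniform load w=10 kN/m over full span:
  θ_1 = -wx(L-x)(L-2x)/(12EI) = -10·(64/5)·(16-(64/5))·(16-2·(64/5))/(12·100000) = 256/78125 rad
Load 2 — point force P=20 kN at a=32/5 m (b=L-a=48/5):
  θ_2 = Pa²(L-x)(2bL-(3b+a)(L-x))/(2L³EI)  [x>a] = 20·(32/5)²·(16-(64/5))·(2·(48/5)·16-(3·(48/5)+(32/5))·(16-(64/5)))/(2·16³·100000) = 1216/1953125 rad
Load 3 — applied couple M₀=19 kN·m at a=48/5 m (b=L-a=32/5):
  θ_3 = (R_Ax²/2 - M_Ax - M₀(x-a))/EI  [x>a] with R_A=171/100, M_A=152/25 = ((171/100)·(64/5)²/2 - (152/25)·(64/5) - 19·((64/5)-(48/5)))/100000 = 57/3906250 rad
Superposition: θ = Σ θ_i = 15289/3906250 rad ≈ 0.003914 rad

θ(64/5) = 15289/3906250 rad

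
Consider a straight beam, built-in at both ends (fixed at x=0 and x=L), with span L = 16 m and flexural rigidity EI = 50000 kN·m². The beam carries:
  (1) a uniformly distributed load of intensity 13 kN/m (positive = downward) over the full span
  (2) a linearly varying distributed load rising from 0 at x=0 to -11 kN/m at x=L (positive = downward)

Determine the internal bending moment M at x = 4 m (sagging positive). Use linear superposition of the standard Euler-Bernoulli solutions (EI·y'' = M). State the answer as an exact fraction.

M(4) = 454/15 kN·m

Load 1 — uniform load w=13 kN/m over full span:
  M_1 = wLx/2 - wL²/12 - wx²/2 = 13·16·4/2 - 13·16²/12 - 13·4²/2 = 104/3 kN·m
Load 2 — triangular load w₀=-11 kN/m (0→w₀ over full span):
  M_2 = 3w₀Lx/20 - w₀L²/30 - w₀x³/(6L) = 3·(-11)·16·4/20 - (-11)·16²/30 - (-11)·4³/(6·16) = -22/5 kN·m
Superposition: M = Σ M_i = 454/15 kN·m ≈ 30.266667 kN·m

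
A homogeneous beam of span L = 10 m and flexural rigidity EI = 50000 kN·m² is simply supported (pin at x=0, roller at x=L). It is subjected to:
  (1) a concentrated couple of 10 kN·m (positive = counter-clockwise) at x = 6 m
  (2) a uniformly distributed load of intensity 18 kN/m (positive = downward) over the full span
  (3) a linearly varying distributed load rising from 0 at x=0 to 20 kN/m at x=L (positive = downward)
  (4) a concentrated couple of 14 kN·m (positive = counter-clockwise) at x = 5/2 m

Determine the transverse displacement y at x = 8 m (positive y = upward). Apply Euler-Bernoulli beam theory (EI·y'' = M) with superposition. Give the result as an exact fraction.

y(8) = -8691/200000 m

Load 1 — applied couple M₀=10 kN·m at a=6 m (b=L-a=4):
  y_1 = (M₀x³/(6L)-M₀(x-a)²/2+C₁x)/EI  [x>a] with C₁=M₀(3b²-L²)/(6L)=-26/3 = (10·8³/(6·10)-10·(8-6)²/2+(-26/3)·8)/50000 = -1/12500 m
Load 2 — uniform load w=18 kN/m over full span:
  y_2 = -wx(L³-2Lx²+x³)/(24EI) = -18·8·(10³-2·10·8²+8³)/(24·50000) = -87/3125 m
Load 3 — triangular load w₀=20 kN/m (0→w₀ over full span):
  y_3 = -w₀x(7L⁴-10L²x²+3x⁴)/(360LEI) = -20·8·(7·10⁴-10·10²·8²+3·8⁴)/(360·10·50000) = -254/15625 m
Load 4 — applied couple M₀=14 kN·m at a=5/2 m (b=L-a=15/2):
  y_4 = (M₀x³/(6L)-M₀(x-a)²/2+C₁x)/EI  [x>a] with C₁=M₀(3b²-L²)/(6L)=385/24 = (14·8³/(6·10)-14·(8-(5/2))²/2+(385/24)·8)/50000 = 721/1000000 m
Superposition: y = Σ y_i = -8691/200000 m ≈ -0.043455 m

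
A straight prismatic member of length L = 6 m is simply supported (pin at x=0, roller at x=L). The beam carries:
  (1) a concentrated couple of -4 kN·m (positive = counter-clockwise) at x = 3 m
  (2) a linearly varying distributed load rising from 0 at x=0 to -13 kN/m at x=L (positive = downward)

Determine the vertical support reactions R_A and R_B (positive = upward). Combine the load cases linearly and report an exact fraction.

Load 1 — applied couple M₀=-4 kN·m at a=3 m (b=L-a=3):
  R_A = M₀/L = (-4)/6 = -2/3 kN
  R_B = -M₀/L = -(-4)/6 = 2/3 kN
Load 2 — triangular load w₀=-13 kN/m (0→w₀ over full span):
  R_A = w₀L/6 = (-13)·6/6 = -13 kN
  R_B = w₀L/3 = (-13)·6/3 = -26 kN
Superposition: R_A = -41/3 kN, R_B = -76/3 kN

R_A = -41/3 kN, R_B = -76/3 kN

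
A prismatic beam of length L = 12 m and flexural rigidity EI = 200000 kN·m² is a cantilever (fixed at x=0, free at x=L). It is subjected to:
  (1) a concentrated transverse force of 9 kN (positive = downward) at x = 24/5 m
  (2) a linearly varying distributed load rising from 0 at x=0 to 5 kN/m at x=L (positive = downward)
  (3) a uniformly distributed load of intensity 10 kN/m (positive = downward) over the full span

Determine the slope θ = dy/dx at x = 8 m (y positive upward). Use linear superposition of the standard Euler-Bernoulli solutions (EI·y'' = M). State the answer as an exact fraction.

Load 1 — point force P=9 kN at a=24/5 m (b=L-a=36/5):
  θ_1 = -Pa²/(2EI)  [x>a] = -9·(24/5)²/(2·200000) = -81/156250 rad
Load 2 — triangular load w₀=5 kN/m (0→w₀ over full span):
  θ_2 = (w₀Lx²/4-w₀L²x/3-w₀x⁴/(24L))/EI = (5·12·8²/4-5·12²·8/3-5·8⁴/(24·12))/200000 = -29/5625 rad
Load 3 — uniform load w=10 kN/m over full span:
  θ_3 = -wx(x²-3Lx+3L²)/(6EI) = -10·8·(8²-3·12·8+3·12²)/(6·200000) = -26/1875 rad
Superposition: θ = Σ θ_i = -27479/1406250 rad ≈ -0.019541 rad

θ(8) = -27479/1406250 rad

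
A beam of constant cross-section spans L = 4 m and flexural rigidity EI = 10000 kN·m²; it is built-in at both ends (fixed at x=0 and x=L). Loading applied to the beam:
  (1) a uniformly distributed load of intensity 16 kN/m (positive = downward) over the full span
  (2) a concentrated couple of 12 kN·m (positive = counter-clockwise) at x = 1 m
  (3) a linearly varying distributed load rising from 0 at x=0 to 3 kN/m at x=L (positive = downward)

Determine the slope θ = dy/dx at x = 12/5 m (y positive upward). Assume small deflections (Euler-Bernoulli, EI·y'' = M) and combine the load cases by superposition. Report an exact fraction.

Load 1 — uniform load w=16 kN/m over full span:
  θ_1 = -wx(L-x)(L-2x)/(12EI) = -16·(12/5)·(4-(12/5))·(4-2·(12/5))/(12·10000) = 32/78125 rad
Load 2 — applied couple M₀=12 kN·m at a=1 m (b=L-a=3):
  θ_2 = (R_Ax²/2 - M_Ax - M₀(x-a))/EI  [x>a] with R_A=27/8, M_A=-9/4 = ((27/8)·(12/5)²/2 - (-9/4)·(12/5) - 12·((12/5)-1))/10000 = -21/125000 rad
Load 3 — triangular load w₀=3 kN/m (0→w₀ over full span):
  θ_3 = -w₀(2x(L-x)(L-2x)(x+2L)+x²(L-x)²)/(120LEI) = -3·(2·(12/5)·(4-(12/5))·(4-2·(12/5))·((12/5)+2·4)+(12/5)²·(4-(12/5))²)/(120·4·10000) = 12/390625 rad
Superposition: θ = Σ θ_i = 851/3125000 rad ≈ 0.000272 rad

θ(12/5) = 851/3125000 rad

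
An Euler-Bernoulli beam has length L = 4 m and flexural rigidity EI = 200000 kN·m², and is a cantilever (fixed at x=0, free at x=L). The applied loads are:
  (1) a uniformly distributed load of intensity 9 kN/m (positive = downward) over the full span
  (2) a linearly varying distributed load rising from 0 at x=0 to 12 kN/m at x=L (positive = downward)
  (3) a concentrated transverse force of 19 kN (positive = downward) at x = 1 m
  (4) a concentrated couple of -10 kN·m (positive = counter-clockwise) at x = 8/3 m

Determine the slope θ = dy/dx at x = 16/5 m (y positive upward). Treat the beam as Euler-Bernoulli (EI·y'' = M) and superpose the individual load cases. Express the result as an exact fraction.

Load 1 — uniform load w=9 kN/m over full span:
  θ_1 = -wx(x²-3Lx+3L²)/(6EI) = -9·(16/5)·((16/5)²-3·4·(16/5)+3·4²)/(6·200000) = -186/390625 rad
Load 2 — triangular load w₀=12 kN/m (0→w₀ over full span):
  θ_2 = (w₀Lx²/4-w₀L²x/3-w₀x⁴/(24L))/EI = (12·4·(16/5)²/4-12·4²·(16/5)/3-12·(16/5)⁴/(24·4))/200000 = -928/1953125 rad
Load 3 — point force P=19 kN at a=1 m (b=L-a=3):
  θ_3 = -Pa²/(2EI)  [x>a] = -19·1²/(2·200000) = -19/400000 rad
Load 4 — applied couple M₀=-10 kN·m at a=8/3 m (b=L-a=4/3):
  θ_4 = M₀a/EI  [x>a] = (-10)·(8/3)/200000 = -1/7500 rad
Superposition: θ = Σ θ_i = -849097/750000000 rad ≈ -0.001132 rad

θ(16/5) = -849097/750000000 rad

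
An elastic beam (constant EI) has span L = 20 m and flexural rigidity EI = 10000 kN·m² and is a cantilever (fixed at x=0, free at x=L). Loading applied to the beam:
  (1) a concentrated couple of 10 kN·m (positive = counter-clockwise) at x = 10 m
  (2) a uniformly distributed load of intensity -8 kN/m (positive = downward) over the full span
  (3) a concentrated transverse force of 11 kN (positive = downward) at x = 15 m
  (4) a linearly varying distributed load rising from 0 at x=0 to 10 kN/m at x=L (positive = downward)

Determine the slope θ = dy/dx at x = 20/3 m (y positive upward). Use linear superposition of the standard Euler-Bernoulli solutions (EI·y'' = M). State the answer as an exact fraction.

θ(20/3) = 23/24300 rad

Load 1 — applied couple M₀=10 kN·m at a=10 m (b=L-a=10):
  θ_1 = M₀x/EI  [x≤a] = 10·(20/3)/10000 = 1/150 rad
Load 2 — uniform load w=-8 kN/m over full span:
  θ_2 = -wx(x²-3Lx+3L²)/(6EI) = -(-8)·(20/3)·((20/3)²-3·20·(20/3)+3·20²)/(6·10000) = 304/405 rad
Load 3 — point force P=11 kN at a=15 m (b=L-a=5):
  θ_3 = -Px(2a-x)/(2EI)  [x≤a] = -11·(20/3)·(2·15-(20/3))/(2·10000) = -77/900 rad
Load 4 — triangular load w₀=10 kN/m (0→w₀ over full span):
  θ_4 = (w₀Lx²/4-w₀L²x/3-w₀x⁴/(24L))/EI = (10·20·(20/3)²/4-10·20²·(20/3)/3-10·(20/3)⁴/(24·20))/10000 = -163/243 rad
Superposition: θ = Σ θ_i = 23/24300 rad ≈ 0.000947 rad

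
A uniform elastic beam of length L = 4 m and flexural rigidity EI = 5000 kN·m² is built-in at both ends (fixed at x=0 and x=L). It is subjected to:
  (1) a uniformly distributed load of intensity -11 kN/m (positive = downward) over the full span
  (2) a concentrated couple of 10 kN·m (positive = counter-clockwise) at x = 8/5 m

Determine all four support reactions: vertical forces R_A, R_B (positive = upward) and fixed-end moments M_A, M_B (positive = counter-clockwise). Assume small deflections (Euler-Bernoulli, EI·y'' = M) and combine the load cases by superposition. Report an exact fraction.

Load 1 — uniform load w=-11 kN/m over full span:
  R_A = wL/2 = (-11)·4/2 = -22 kN
  M_A = wL²/12 = (-11)·4²/12 = -44/3 kN·m
  R_B = wL/2 = (-11)·4/2 = -22 kN
  M_B = -wL²/12 = -(-11)·4²/12 = 44/3 kN·m
Load 2 — applied couple M₀=10 kN·m at a=8/5 m (b=L-a=12/5):
  R_A = 6M₀ab/L³ = 6·10·(8/5)·(12/5)/4³ = 18/5 kN
  M_A = M₀b(2a-b)/L² = 10·(12/5)·(2·(8/5)-(12/5))/4² = 6/5 kN·m
  R_B = -6M₀ab/L³ = -6·10·(8/5)·(12/5)/4³ = -18/5 kN
  M_B = M₀a(2b-a)/L² = 10·(8/5)·(2·(12/5)-(8/5))/4² = 16/5 kN·m
Superposition: R_A = -92/5 kN, M_A = -202/15 kN·m, R_B = -128/5 kN, M_B = 268/15 kN·m

R_A = -92/5 kN, M_A = -202/15 kN·m, R_B = -128/5 kN, M_B = 268/15 kN·m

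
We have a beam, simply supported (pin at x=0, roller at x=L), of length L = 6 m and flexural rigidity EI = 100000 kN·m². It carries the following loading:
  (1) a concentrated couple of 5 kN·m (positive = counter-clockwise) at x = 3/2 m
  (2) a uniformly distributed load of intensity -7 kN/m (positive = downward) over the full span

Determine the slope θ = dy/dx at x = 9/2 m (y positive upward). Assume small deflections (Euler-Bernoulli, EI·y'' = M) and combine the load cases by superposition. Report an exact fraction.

Load 1 — applied couple M₀=5 kN·m at a=3/2 m (b=L-a=9/2):
  θ_1 = (M₀x²/(2L)-M₀(x-a)+C₁)/EI  [x>a] with C₁=M₀(3b²-L²)/(6L)=55/16 = (5·(9/2)²/(2·6)-5·((9/2)-(3/2))+(55/16))/100000 = -1/32000 rad
Load 2 — uniform load w=-7 kN/m over full span:
  θ_2 = -w(L³-6Lx²+4x³)/(24EI) = -(-7)·(6³-6·6·(9/2)²+4·(9/2)³)/(24·100000) = -693/1600000 rad
Superposition: θ = Σ θ_i = -743/1600000 rad ≈ -0.000464 rad

θ(9/2) = -743/1600000 rad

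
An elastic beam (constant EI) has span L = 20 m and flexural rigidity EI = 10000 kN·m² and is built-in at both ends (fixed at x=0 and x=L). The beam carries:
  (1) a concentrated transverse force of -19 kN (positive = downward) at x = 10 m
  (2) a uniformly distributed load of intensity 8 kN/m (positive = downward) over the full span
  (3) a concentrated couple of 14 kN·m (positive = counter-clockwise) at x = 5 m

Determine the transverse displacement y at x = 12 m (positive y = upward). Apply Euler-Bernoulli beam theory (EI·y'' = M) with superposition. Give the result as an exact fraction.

Load 1 — point force P=-19 kN at a=10 m (b=L-a=10):
  y_1 = -Pa²(L-x)²(3bL-(3b+a)(L-x))/(6L³EI)  [x>a] = -(-19)·10²·(20-12)²·(3·10·20-(3·10+10)·(20-12))/(6·20³·10000) = 133/1875 m
Load 2 — uniform load w=8 kN/m over full span:
  y_2 = -wx²(L-x)²/(24EI) = -8·12²·(20-12)²/(24·10000) = -192/625 m
Load 3 — applied couple M₀=14 kN·m at a=5 m (b=L-a=15):
  y_3 = (R_Ax³/6 - M_Ax²/2 - M₀(x-a)²/2)/EI  [x>a] with R_A=63/80, M_A=-21/8 = ((63/80)·12³/6 - (-21/8)·12²/2 - 14·(12-5)²/2)/10000 = 91/12500 m
Superposition: y = Σ y_i = -8587/37500 m ≈ -0.228987 m

y(12) = -8587/37500 m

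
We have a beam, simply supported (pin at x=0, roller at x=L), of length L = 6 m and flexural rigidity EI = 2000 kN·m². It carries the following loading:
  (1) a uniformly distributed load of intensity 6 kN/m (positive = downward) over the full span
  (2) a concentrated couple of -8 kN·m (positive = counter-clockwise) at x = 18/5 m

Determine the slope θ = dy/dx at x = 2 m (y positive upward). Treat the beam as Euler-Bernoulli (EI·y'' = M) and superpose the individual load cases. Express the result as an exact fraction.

Load 1 — uniform load w=6 kN/m over full span:
  θ_1 = -w(L³-6Lx²+4x³)/(24EI) = -6·(6³-6·6·2²+4·2³)/(24·2000) = -13/1000 rad
Load 2 — applied couple M₀=-8 kN·m at a=18/5 m (b=L-a=12/5):
  θ_2 = (M₀x²/(2L)+C₁)/EI  [x≤a] with C₁=M₀(3b²-L²)/(6L)=104/25 = ((-8)·2²/(2·6)+(104/25))/2000 = 7/9375 rad
Superposition: θ = Σ θ_i = -919/75000 rad ≈ -0.012253 rad

θ(2) = -919/75000 rad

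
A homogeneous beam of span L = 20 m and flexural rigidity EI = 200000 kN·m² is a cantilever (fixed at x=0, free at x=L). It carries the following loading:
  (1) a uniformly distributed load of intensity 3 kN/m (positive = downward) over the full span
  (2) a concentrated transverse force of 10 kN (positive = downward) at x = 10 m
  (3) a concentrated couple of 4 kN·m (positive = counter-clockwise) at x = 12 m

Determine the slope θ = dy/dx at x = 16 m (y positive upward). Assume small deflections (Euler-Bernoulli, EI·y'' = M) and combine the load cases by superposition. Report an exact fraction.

Load 1 — uniform load w=3 kN/m over full span:
  θ_1 = -wx(x²-3Lx+3L²)/(6EI) = -3·16·(16²-3·20·16+3·20²)/(6·200000) = -62/3125 rad
Load 2 — point force P=10 kN at a=10 m (b=L-a=10):
  θ_2 = -Pa²/(2EI)  [x>a] = -10·10²/(2·200000) = -1/400 rad
Load 3 — applied couple M₀=4 kN·m at a=12 m (b=L-a=8):
  θ_3 = M₀a/EI  [x>a] = 4·12/200000 = 3/12500 rad
Superposition: θ = Σ θ_i = -221/10000 rad ≈ -0.022100 rad

θ(16) = -221/10000 rad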